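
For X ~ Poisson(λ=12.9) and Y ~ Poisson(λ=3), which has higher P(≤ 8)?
Y has higher probability (P(Y ≤ 8) = 0.9962 > P(X ≤ 8) = 0.1044)

Compute P(≤ 8) for each distribution:

X ~ Poisson(λ=12.9):
P(X ≤ 8) = 0.1044

Y ~ Poisson(λ=3):
P(Y ≤ 8) = 0.9962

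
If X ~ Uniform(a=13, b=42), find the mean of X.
27.5000

We have X ~ Uniform(a=13, b=42).

For a Uniform distribution with a=13, b=42:
E[X] = 27.5000

This is the expected (average) value of X.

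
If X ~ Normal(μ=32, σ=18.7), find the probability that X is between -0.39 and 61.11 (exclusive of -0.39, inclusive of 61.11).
0.898598

We have X ~ Normal(μ=32, σ=18.7).

To find P(-0.39 < X ≤ 61.11), we use:
P(-0.39 < X ≤ 61.11) = P(X ≤ 61.11) - P(X ≤ -0.39)
                 = F(61.11) - F(-0.39)
                 = 0.940227 - 0.041629
                 = 0.898598

So there's approximately a 89.9% chance that X falls in this range.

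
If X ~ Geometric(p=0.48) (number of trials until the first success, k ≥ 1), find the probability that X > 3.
0.140608

We have X ~ Geometric(p=0.48) (number of trials until the first success, k ≥ 1).

P(X > 3) = 1 - P(X ≤ 3)
                = 1 - F(3)
                = 1 - 0.859392
                = 0.140608

So there's approximately a 14.1% chance that X exceeds 3.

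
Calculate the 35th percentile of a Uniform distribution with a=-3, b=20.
5.0500

We have X ~ Uniform(a=-3, b=20).

We want to find x such that P(X ≤ x) = 0.35.

This is the 35th percentile, which means 35% of values fall below this point.

Using the inverse CDF (quantile function):
x = F⁻¹(0.35) = 5.0500

Verification: P(X ≤ 5.0500) = 0.35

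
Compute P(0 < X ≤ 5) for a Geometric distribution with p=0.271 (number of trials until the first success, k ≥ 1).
0.794109

We have X ~ Geometric(p=0.271) (number of trials until the first success, k ≥ 1).

To find P(0 < X ≤ 5), we use:
P(0 < X ≤ 5) = P(X ≤ 5) - P(X ≤ 0)
                 = F(5) - F(0)
                 = 0.794109 - 0.000000
                 = 0.794109

So there's approximately a 79.4% chance that X falls in this range.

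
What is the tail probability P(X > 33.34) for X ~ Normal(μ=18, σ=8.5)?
0.035560

We have X ~ Normal(μ=18, σ=8.5).

P(X > 33.34) = 1 - P(X ≤ 33.34)
                = 1 - F(33.34)
                = 1 - 0.964440
                = 0.035560

So there's approximately a 3.6% chance that X exceeds 33.34.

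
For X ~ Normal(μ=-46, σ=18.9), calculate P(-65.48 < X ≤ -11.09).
0.816289

We have X ~ Normal(μ=-46, σ=18.9).

To find P(-65.48 < X ≤ -11.09), we use:
P(-65.48 < X ≤ -11.09) = P(X ≤ -11.09) - P(X ≤ -65.48)
                 = F(-11.09) - F(-65.48)
                 = 0.967633 - 0.151344
                 = 0.816289

So there's approximately a 81.6% chance that X falls in this range.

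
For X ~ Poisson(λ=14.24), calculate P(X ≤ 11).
0.240316

We have X ~ Poisson(λ=14.24).

The CDF gives us P(X ≤ k).

Using the CDF:
P(X ≤ 11) = 0.240316

This means there's approximately a 24.0% chance that X is at most 11.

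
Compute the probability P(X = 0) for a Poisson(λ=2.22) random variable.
0.108609

We have X ~ Poisson(λ=2.22).

For a Poisson distribution, the PMF gives us the probability of each outcome.

Using the PMF formula:
P(X = 0) = 0.108609

Rounded to 4 decimal places: 0.1086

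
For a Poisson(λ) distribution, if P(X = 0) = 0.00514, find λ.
λ = 5.2707

For a Poisson(λ) distribution, the PMF at 0 is:
P(X = 0) = λ^0 e^(-λ) / 0! = e^(-λ)

Given P(X = 0) = 0.00514:
e^(-λ) = 0.00514
-λ = ln(0.00514)
λ = -ln(0.00514) = 5.2707

Verification: e^(-5.2707) = 0.00514 ✓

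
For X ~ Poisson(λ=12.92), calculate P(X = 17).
0.053618

We have X ~ Poisson(λ=12.92).

For a Poisson distribution, the PMF gives us the probability of each outcome.

Using the PMF formula:
P(X = 17) = 0.053618

Rounded to 4 decimal places: 0.0536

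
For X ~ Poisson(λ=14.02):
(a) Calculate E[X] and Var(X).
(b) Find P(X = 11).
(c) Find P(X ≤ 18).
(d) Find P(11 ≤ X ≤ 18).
(a) E[X] = 14.0200, Var(X) = 14.0200
(b) P(X = 11) = 0.083997
(c) P(X ≤ 18) = 0.881531
(d) P(11 ≤ X ≤ 18) = 0.707171

We have X ~ Poisson(λ=14.02).

(a) Moments:
E[X] = 14.0200
Var(X) = 14.0200
σ = √Var(X) = 3.7443

(b) Point probability using PMF:
P(X = 11) = 0.083997

(c) Cumulative probability using CDF:
P(X ≤ 18) = F(18) = 0.881531

(d) Range probability:
P(11 ≤ X ≤ 18) = P(X ≤ 18) - P(X ≤ 10)
                   = F(18) - F(10)
                   = 0.881531 - 0.174359
                   = 0.707171

This means approximately 70.7% of outcomes fall in the interval [11, 18].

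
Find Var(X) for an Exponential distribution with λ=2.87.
0.1214

We have X ~ Exponential(λ=2.87).

For an Exponential distribution with λ=2.87:
Var(X) = 0.1214

The variance measures the spread of the distribution around the mean.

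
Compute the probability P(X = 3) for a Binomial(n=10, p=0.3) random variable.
0.266828

We have X ~ Binomial(n=10, p=0.3).

For a Binomial distribution, the PMF gives us the probability of each outcome.

Using the PMF formula:
P(X = 3) = 0.266828

Rounded to 4 decimal places: 0.2668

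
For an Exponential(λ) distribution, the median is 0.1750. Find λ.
λ = 3.9608

For X ~ Exponential(λ), the CDF is F(x) = 1 - e^(-λx).
The median m satisfies F(m) = 0.5:
1 - e^(-λm) = 0.5
e^(-λm) = 0.5
λm = ln(2)
m = ln(2) / λ

Given m = 0.1750:
λ = ln(2) / 0.1750 = 0.693147 / 0.1750 = 3.9608

Verification: ln(2) / 3.9608 = 0.1750 ✓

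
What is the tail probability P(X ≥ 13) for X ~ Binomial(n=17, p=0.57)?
0.081671

We have X ~ Binomial(n=17, p=0.57).

For discrete distributions, P(X ≥ 13) = 1 - P(X ≤ 12).

P(X ≤ 12) = 0.918329
P(X ≥ 13) = 1 - 0.918329 = 0.081671

So there's approximately a 8.2% chance that X is at least 13.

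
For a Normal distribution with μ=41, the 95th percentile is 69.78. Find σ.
σ = 17.4970

For X ~ Normal(μ, σ), the p-th percentile satisfies x = μ + z_p × σ,
where z_p = Φ⁻¹(p) is the standard normal quantile.

Step 1: z_{0.95} = Φ⁻¹(0.95) = 1.6449

Step 2: Solve for σ:
69.78 = 41 + 1.6449 × σ
σ = (69.78 - 41) / 1.6449
σ = 28.78 / 1.6449
σ = 17.4970

Verification: μ + z × σ = 41 + 1.6449 × 17.4970 = 69.78 ✓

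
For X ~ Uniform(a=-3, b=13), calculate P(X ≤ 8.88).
0.742500

We have X ~ Uniform(a=-3, b=13).

The CDF gives us P(X ≤ k).

Using the CDF:
P(X ≤ 8.88) = 0.742500

This means there's approximately a 74.2% chance that X is at most 8.88.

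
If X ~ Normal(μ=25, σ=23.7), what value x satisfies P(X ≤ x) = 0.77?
42.5107

We have X ~ Normal(μ=25, σ=23.7).

We want to find x such that P(X ≤ x) = 0.77.

This is the 77th percentile, which means 77% of values fall below this point.

Using the inverse CDF (quantile function):
x = F⁻¹(0.77) = 42.5107

Verification: P(X ≤ 42.5107) = 0.77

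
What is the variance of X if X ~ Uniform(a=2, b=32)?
75.0000

We have X ~ Uniform(a=2, b=32).

For a Uniform distribution with a=2, b=32:
Var(X) = 75.0000

The variance measures the spread of the distribution around the mean.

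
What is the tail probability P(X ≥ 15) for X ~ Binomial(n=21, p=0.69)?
0.510337

We have X ~ Binomial(n=21, p=0.69).

For discrete distributions, P(X ≥ 15) = 1 - P(X ≤ 14).

P(X ≤ 14) = 0.489663
P(X ≥ 15) = 1 - 0.489663 = 0.510337

So there's approximately a 51.0% chance that X is at least 15.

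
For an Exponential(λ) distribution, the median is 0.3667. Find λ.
λ = 1.8902

For X ~ Exponential(λ), the CDF is F(x) = 1 - e^(-λx).
The median m satisfies F(m) = 0.5:
1 - e^(-λm) = 0.5
e^(-λm) = 0.5
λm = ln(2)
m = ln(2) / λ

Given m = 0.3667:
λ = ln(2) / 0.3667 = 0.693147 / 0.3667 = 1.8902

Verification: ln(2) / 1.8902 = 0.3667 ✓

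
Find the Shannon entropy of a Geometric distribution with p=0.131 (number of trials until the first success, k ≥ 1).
2.9640 nats

We have X ~ Geometric(p=0.131) (number of trials until the first success, k ≥ 1).

The Shannon entropy measures the uncertainty or information content of the distribution.

For a Geometric distribution with p=0.131 (number of trials until the first success, k ≥ 1):
H(X) = 2.9640 nats

(In bits, this would be 4.2761 bits.)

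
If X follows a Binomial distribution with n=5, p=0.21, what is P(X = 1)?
0.408976

We have X ~ Binomial(n=5, p=0.21).

For a Binomial distribution, the PMF gives us the probability of each outcome.

Using the PMF formula:
P(X = 1) = 0.408976

Rounded to 4 decimal places: 0.4090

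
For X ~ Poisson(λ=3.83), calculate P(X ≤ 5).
0.811104

We have X ~ Poisson(λ=3.83).

The CDF gives us P(X ≤ k).

Using the CDF:
P(X ≤ 5) = 0.811104

This means there's approximately a 81.1% chance that X is at most 5.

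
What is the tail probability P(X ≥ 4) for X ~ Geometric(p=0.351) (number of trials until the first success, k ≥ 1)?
0.273359

We have X ~ Geometric(p=0.351) (number of trials until the first success, k ≥ 1).

For discrete distributions, P(X ≥ 4) = 1 - P(X ≤ 3).

P(X ≤ 3) = 0.726641
P(X ≥ 4) = 1 - 0.726641 = 0.273359

So there's approximately a 27.3% chance that X is at least 4.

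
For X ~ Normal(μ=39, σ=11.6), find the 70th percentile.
45.0830

We have X ~ Normal(μ=39, σ=11.6).

We want to find x such that P(X ≤ x) = 0.7.

This is the 70th percentile, which means 70% of values fall below this point.

Using the inverse CDF (quantile function):
x = F⁻¹(0.7) = 45.0830

Verification: P(X ≤ 45.0830) = 0.7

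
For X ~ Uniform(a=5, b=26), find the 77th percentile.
21.1700

We have X ~ Uniform(a=5, b=26).

We want to find x such that P(X ≤ x) = 0.77.

This is the 77th percentile, which means 77% of values fall below this point.

Using the inverse CDF (quantile function):
x = F⁻¹(0.77) = 21.1700

Verification: P(X ≤ 21.1700) = 0.77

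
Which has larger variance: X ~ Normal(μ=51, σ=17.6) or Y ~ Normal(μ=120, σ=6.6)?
X has larger variance (309.7600 > 43.5600)

Compute the variance for each distribution:

X ~ Normal(μ=51, σ=17.6):
Var(X) = 309.7600

Y ~ Normal(μ=120, σ=6.6):
Var(Y) = 43.5600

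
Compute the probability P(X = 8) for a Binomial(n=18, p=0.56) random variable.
0.115103

We have X ~ Binomial(n=18, p=0.56).

For a Binomial distribution, the PMF gives us the probability of each outcome.

Using the PMF formula:
P(X = 8) = 0.115103

Rounded to 4 decimal places: 0.1151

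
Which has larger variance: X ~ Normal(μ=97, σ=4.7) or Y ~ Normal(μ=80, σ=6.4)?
Y has larger variance (40.9600 > 22.0900)

Compute the variance for each distribution:

X ~ Normal(μ=97, σ=4.7):
Var(X) = 22.0900

Y ~ Normal(μ=80, σ=6.4):
Var(Y) = 40.9600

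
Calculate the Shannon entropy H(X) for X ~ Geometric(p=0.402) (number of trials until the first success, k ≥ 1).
1.6762 nats

We have X ~ Geometric(p=0.402) (number of trials until the first success, k ≥ 1).

The Shannon entropy measures the uncertainty or information content of the distribution.

For a Geometric distribution with p=0.402 (number of trials until the first success, k ≥ 1):
H(X) = 1.6762 nats

(In bits, this would be 2.4182 bits.)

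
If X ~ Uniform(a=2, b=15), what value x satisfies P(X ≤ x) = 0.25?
5.2500

We have X ~ Uniform(a=2, b=15).

We want to find x such that P(X ≤ x) = 0.25.

This is the 25th percentile, which means 25% of values fall below this point.

Using the inverse CDF (quantile function):
x = F⁻¹(0.25) = 5.2500

Verification: P(X ≤ 5.2500) = 0.25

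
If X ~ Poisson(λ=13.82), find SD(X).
3.7175

We have X ~ Poisson(λ=13.82).

For a Poisson distribution with λ=13.82:
σ = √Var(X) = 3.7175

The standard deviation is the square root of the variance.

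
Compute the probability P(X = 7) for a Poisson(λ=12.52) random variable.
0.034949

We have X ~ Poisson(λ=12.52).

For a Poisson distribution, the PMF gives us the probability of each outcome.

Using the PMF formula:
P(X = 7) = 0.034949

Rounded to 4 decimal places: 0.0349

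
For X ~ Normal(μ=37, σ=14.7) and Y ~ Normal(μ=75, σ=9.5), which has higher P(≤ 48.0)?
X has higher probability (P(X ≤ 48.0) = 0.7729 > P(Y ≤ 48.0) = 0.0022)

Compute P(≤ 48.0) for each distribution:

X ~ Normal(μ=37, σ=14.7):
P(X ≤ 48.0) = 0.7729

Y ~ Normal(μ=75, σ=9.5):
P(Y ≤ 48.0) = 0.0022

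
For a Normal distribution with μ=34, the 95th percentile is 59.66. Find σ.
σ = 15.6002

For X ~ Normal(μ, σ), the p-th percentile satisfies x = μ + z_p × σ,
where z_p = Φ⁻¹(p) is the standard normal quantile.

Step 1: z_{0.95} = Φ⁻¹(0.95) = 1.6449

Step 2: Solve for σ:
59.66 = 34 + 1.6449 × σ
σ = (59.66 - 34) / 1.6449
σ = 25.66 / 1.6449
σ = 15.6002

Verification: μ + z × σ = 34 + 1.6449 × 15.6002 = 59.66 ✓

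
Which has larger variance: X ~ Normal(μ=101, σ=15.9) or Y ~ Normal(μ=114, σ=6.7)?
X has larger variance (252.8100 > 44.8900)

Compute the variance for each distribution:

X ~ Normal(μ=101, σ=15.9):
Var(X) = 252.8100

Y ~ Normal(μ=114, σ=6.7):
Var(Y) = 44.8900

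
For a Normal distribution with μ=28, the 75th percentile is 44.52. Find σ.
σ = 24.4926

For X ~ Normal(μ, σ), the p-th percentile satisfies x = μ + z_p × σ,
where z_p = Φ⁻¹(p) is the standard normal quantile.

Step 1: z_{0.75} = Φ⁻¹(0.75) = 0.6745

Step 2: Solve for σ:
44.52 = 28 + 0.6745 × σ
σ = (44.52 - 28) / 0.6745
σ = 16.52 / 0.6745
σ = 24.4926

Verification: μ + z × σ = 28 + 0.6745 × 24.4926 = 44.52 ✓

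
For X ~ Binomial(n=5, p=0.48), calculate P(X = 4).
0.138019

We have X ~ Binomial(n=5, p=0.48).

For a Binomial distribution, the PMF gives us the probability of each outcome.

Using the PMF formula:
P(X = 4) = 0.138019

Rounded to 4 decimal places: 0.1380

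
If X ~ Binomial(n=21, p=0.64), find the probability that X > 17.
0.026880

We have X ~ Binomial(n=21, p=0.64).

P(X > 17) = 1 - P(X ≤ 17)
                = 1 - F(17)
                = 1 - 0.973120
                = 0.026880

So there's approximately a 2.7% chance that X exceeds 17.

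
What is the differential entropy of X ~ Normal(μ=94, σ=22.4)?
4.5280 nats

We have X ~ Normal(μ=94, σ=22.4).

The differential entropy measures the uncertainty or information content of the distribution.

For a Normal distribution with μ=94, σ=22.4:
h(X) = 4.5280 nats

(In bits, this would be 6.5325 bits.)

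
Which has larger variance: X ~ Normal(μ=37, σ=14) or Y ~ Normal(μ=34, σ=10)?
X has larger variance (196.0000 > 100.0000)

Compute the variance for each distribution:

X ~ Normal(μ=37, σ=14):
Var(X) = 196.0000

Y ~ Normal(μ=34, σ=10):
Var(Y) = 100.0000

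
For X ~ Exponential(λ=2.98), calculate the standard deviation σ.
0.3356

We have X ~ Exponential(λ=2.98).

For an Exponential distribution with λ=2.98:
σ = √Var(X) = 0.3356

The standard deviation is the square root of the variance.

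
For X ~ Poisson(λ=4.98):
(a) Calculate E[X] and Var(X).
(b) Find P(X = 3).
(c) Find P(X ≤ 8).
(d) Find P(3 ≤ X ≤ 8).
(a) E[X] = 4.9800, Var(X) = 4.9800
(b) P(X = 3) = 0.141498
(c) P(X ≤ 8) = 0.933204
(d) P(3 ≤ X ≤ 8) = 0.806857

We have X ~ Poisson(λ=4.98).

(a) Moments:
E[X] = 4.9800
Var(X) = 4.9800
σ = √Var(X) = 2.2316

(b) Point probability using PMF:
P(X = 3) = 0.141498

(c) Cumulative probability using CDF:
P(X ≤ 8) = F(8) = 0.933204

(d) Range probability:
P(3 ≤ X ≤ 8) = P(X ≤ 8) - P(X ≤ 2)
                   = F(8) - F(2)
                   = 0.933204 - 0.126347
                   = 0.806857

This means approximately 80.7% of outcomes fall in the interval [3, 8].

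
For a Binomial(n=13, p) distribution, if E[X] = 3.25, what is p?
p = 0.25

For a Binomial(n, p) distribution:
E[X] = n × p

Given n = 13 and E[X] = 3.25:
3.25 = 13 × p
p = 3.25 / 13 = 0.25

Verification: Binomial(13, 0.25) has E[X] = 3.25 ✓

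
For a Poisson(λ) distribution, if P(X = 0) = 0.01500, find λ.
λ = 4.1997

For a Poisson(λ) distribution, the PMF at 0 is:
P(X = 0) = λ^0 e^(-λ) / 0! = e^(-λ)

Given P(X = 0) = 0.01500:
e^(-λ) = 0.01500
-λ = ln(0.01500)
λ = -ln(0.01500) = 4.1997

Verification: e^(-4.1997) = 0.01500 ✓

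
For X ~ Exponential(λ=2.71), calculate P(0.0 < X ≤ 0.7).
0.849982

We have X ~ Exponential(λ=2.71).

To find P(0.0 < X ≤ 0.7), we use:
P(0.0 < X ≤ 0.7) = P(X ≤ 0.7) - P(X ≤ 0.0)
                 = F(0.7) - F(0.0)
                 = 0.849982 - 0.000000
                 = 0.849982

So there's approximately a 85.0% chance that X falls in this range.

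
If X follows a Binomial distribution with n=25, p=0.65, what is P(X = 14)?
0.103423

We have X ~ Binomial(n=25, p=0.65).

For a Binomial distribution, the PMF gives us the probability of each outcome.

Using the PMF formula:
P(X = 14) = 0.103423

Rounded to 4 decimal places: 0.1034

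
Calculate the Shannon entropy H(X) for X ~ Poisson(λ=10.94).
2.6071 nats

We have X ~ Poisson(λ=10.94).

The Shannon entropy measures the uncertainty or information content of the distribution.

For a Poisson distribution with λ=10.94:
H(X) = 2.6071 nats

(In bits, this would be 3.7613 bits.)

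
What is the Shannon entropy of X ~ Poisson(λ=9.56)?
2.5385 nats

We have X ~ Poisson(λ=9.56).

The Shannon entropy measures the uncertainty or information content of the distribution.

For a Poisson distribution with λ=9.56:
H(X) = 2.5385 nats

(In bits, this would be 3.6622 bits.)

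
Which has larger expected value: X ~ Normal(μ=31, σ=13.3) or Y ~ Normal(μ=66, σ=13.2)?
Y has larger mean (66.0000 > 31.0000)

Compute the expected value for each distribution:

X ~ Normal(μ=31, σ=13.3):
E[X] = 31.0000

Y ~ Normal(μ=66, σ=13.2):
E[Y] = 66.0000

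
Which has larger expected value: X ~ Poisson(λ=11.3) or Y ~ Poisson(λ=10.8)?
X has larger mean (11.3000 > 10.8000)

Compute the expected value for each distribution:

X ~ Poisson(λ=11.3):
E[X] = 11.3000

Y ~ Poisson(λ=10.8):
E[Y] = 10.8000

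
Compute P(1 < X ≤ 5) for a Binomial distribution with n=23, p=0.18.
0.714915

We have X ~ Binomial(n=23, p=0.18).

To find P(1 < X ≤ 5), we use:
P(1 < X ≤ 5) = P(X ≤ 5) - P(X ≤ 1)
                 = F(5) - F(1)
                 = 0.777922 - 0.063007
                 = 0.714915

So there's approximately a 71.5% chance that X falls in this range.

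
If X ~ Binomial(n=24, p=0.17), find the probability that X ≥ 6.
0.212711

We have X ~ Binomial(n=24, p=0.17).

For discrete distributions, P(X ≥ 6) = 1 - P(X ≤ 5).

P(X ≤ 5) = 0.787289
P(X ≥ 6) = 1 - 0.787289 = 0.212711

So there's approximately a 21.3% chance that X is at least 6.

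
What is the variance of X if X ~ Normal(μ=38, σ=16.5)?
272.2500

We have X ~ Normal(μ=38, σ=16.5).

For a Normal distribution with μ=38, σ=16.5:
Var(X) = 272.2500

The variance measures the spread of the distribution around the mean.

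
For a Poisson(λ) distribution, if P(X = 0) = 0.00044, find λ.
λ = 7.7287

For a Poisson(λ) distribution, the PMF at 0 is:
P(X = 0) = λ^0 e^(-λ) / 0! = e^(-λ)

Given P(X = 0) = 0.00044:
e^(-λ) = 0.00044
-λ = ln(0.00044)
λ = -ln(0.00044) = 7.7287

Verification: e^(-7.7287) = 0.00044 ✓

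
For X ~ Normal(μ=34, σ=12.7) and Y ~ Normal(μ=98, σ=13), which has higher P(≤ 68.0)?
X has higher probability (P(X ≤ 68.0) = 0.9963 > P(Y ≤ 68.0) = 0.0105)

Compute P(≤ 68.0) for each distribution:

X ~ Normal(μ=34, σ=12.7):
P(X ≤ 68.0) = 0.9963

Y ~ Normal(μ=98, σ=13):
P(Y ≤ 68.0) = 0.0105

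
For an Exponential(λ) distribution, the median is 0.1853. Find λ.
λ = 3.7407

For X ~ Exponential(λ), the CDF is F(x) = 1 - e^(-λx).
The median m satisfies F(m) = 0.5:
1 - e^(-λm) = 0.5
e^(-λm) = 0.5
λm = ln(2)
m = ln(2) / λ

Given m = 0.1853:
λ = ln(2) / 0.1853 = 0.693147 / 0.1853 = 3.7407

Verification: ln(2) / 3.7407 = 0.1853 ✓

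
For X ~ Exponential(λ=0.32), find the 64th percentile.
3.1927

We have X ~ Exponential(λ=0.32).

We want to find x such that P(X ≤ x) = 0.64.

This is the 64th percentile, which means 64% of values fall below this point.

Using the inverse CDF (quantile function):
x = F⁻¹(0.64) = 3.1927

Verification: P(X ≤ 3.1927) = 0.64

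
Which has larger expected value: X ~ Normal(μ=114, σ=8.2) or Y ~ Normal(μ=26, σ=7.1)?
X has larger mean (114.0000 > 26.0000)

Compute the expected value for each distribution:

X ~ Normal(μ=114, σ=8.2):
E[X] = 114.0000

Y ~ Normal(μ=26, σ=7.1):
E[Y] = 26.0000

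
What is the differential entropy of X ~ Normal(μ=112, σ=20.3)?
4.4296 nats

We have X ~ Normal(μ=112, σ=20.3).

The differential entropy measures the uncertainty or information content of the distribution.

For a Normal distribution with μ=112, σ=20.3:
h(X) = 4.4296 nats

(In bits, this would be 6.3905 bits.)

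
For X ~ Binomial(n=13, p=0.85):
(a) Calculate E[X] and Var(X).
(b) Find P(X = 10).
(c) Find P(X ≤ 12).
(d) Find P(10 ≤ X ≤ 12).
(a) E[X] = 11.0500, Var(X) = 1.6575
(b) P(X = 10) = 0.190033
(c) P(X ≤ 12) = 0.879095
(d) P(10 ≤ X ≤ 12) = 0.761092

We have X ~ Binomial(n=13, p=0.85).

(a) Moments:
E[X] = 11.0500
Var(X) = 1.6575
σ = √Var(X) = 1.2874

(b) Point probability using PMF:
P(X = 10) = 0.190033

(c) Cumulative probability using CDF:
P(X ≤ 12) = F(12) = 0.879095

(d) Range probability:
P(10 ≤ X ≤ 12) = P(X ≤ 12) - P(X ≤ 9)
                   = F(12) - F(9)
                   = 0.879095 - 0.118003
                   = 0.761092

This means approximately 76.1% of outcomes fall in the interval [10, 12].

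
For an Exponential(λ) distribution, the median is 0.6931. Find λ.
λ = 1.0001

For X ~ Exponential(λ), the CDF is F(x) = 1 - e^(-λx).
The median m satisfies F(m) = 0.5:
1 - e^(-λm) = 0.5
e^(-λm) = 0.5
λm = ln(2)
m = ln(2) / λ

Given m = 0.6931:
λ = ln(2) / 0.6931 = 0.693147 / 0.6931 = 1.0001

Verification: ln(2) / 1.0001 = 0.6931 ✓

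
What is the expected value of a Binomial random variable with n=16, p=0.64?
10.2400

We have X ~ Binomial(n=16, p=0.64).

For a Binomial distribution with n=16, p=0.64:
E[X] = 10.2400

This is the expected (average) value of X.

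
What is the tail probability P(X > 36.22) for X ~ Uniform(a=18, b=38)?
0.089000

We have X ~ Uniform(a=18, b=38).

P(X > 36.22) = 1 - P(X ≤ 36.22)
                = 1 - F(36.22)
                = 1 - 0.911000
                = 0.089000

So there's approximately a 8.9% chance that X exceeds 36.22.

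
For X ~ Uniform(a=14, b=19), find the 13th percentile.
14.6500

We have X ~ Uniform(a=14, b=19).

We want to find x such that P(X ≤ x) = 0.13.

This is the 13th percentile, which means 13% of values fall below this point.

Using the inverse CDF (quantile function):
x = F⁻¹(0.13) = 14.6500

Verification: P(X ≤ 14.6500) = 0.13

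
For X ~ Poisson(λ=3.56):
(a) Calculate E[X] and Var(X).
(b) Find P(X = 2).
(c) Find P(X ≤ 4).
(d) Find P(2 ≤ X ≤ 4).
(a) E[X] = 3.5600, Var(X) = 3.5600
(b) P(X = 2) = 0.180211
(c) P(X ≤ 4) = 0.714070
(d) P(2 ≤ X ≤ 4) = 0.584389

We have X ~ Poisson(λ=3.56).

(a) Moments:
E[X] = 3.5600
Var(X) = 3.5600
σ = √Var(X) = 1.8868

(b) Point probability using PMF:
P(X = 2) = 0.180211

(c) Cumulative probability using CDF:
P(X ≤ 4) = F(4) = 0.714070

(d) Range probability:
P(2 ≤ X ≤ 4) = P(X ≤ 4) - P(X ≤ 1)
                   = F(4) - F(1)
                   = 0.714070 - 0.129681
                   = 0.584389

This means approximately 58.4% of outcomes fall in the interval [2, 4].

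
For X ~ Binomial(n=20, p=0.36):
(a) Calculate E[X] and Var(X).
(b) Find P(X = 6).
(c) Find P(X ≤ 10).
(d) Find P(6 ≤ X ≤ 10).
(a) E[X] = 7.2000, Var(X) = 4.6080
(b) P(X = 6) = 0.163199
(c) P(X ≤ 10) = 0.935481
(d) P(6 ≤ X ≤ 10) = 0.718365

We have X ~ Binomial(n=20, p=0.36).

(a) Moments:
E[X] = 7.2000
Var(X) = 4.6080
σ = √Var(X) = 2.1466

(b) Point probability using PMF:
P(X = 6) = 0.163199

(c) Cumulative probability using CDF:
P(X ≤ 10) = F(10) = 0.935481

(d) Range probability:
P(6 ≤ X ≤ 10) = P(X ≤ 10) - P(X ≤ 5)
                   = F(10) - F(5)
                   = 0.935481 - 0.217115
                   = 0.718365

This means approximately 71.8% of outcomes fall in the interval [6, 10].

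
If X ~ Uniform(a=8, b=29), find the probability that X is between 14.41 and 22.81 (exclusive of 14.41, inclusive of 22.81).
0.400000

We have X ~ Uniform(a=8, b=29).

To find P(14.41 < X ≤ 22.81), we use:
P(14.41 < X ≤ 22.81) = P(X ≤ 22.81) - P(X ≤ 14.41)
                 = F(22.81) - F(14.41)
                 = 0.705238 - 0.305238
                 = 0.400000

So there's approximately a 40.0% chance that X falls in this range.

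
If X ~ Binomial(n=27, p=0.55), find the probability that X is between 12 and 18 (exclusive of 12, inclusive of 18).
0.741152

We have X ~ Binomial(n=27, p=0.55).

To find P(12 < X ≤ 18), we use:
P(12 < X ≤ 18) = P(X ≤ 18) - P(X ≤ 12)
                 = F(18) - F(12)
                 = 0.922649 - 0.181496
                 = 0.741152

So there's approximately a 74.1% chance that X falls in this range.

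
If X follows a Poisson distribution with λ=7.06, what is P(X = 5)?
0.125523

We have X ~ Poisson(λ=7.06).

For a Poisson distribution, the PMF gives us the probability of each outcome.

Using the PMF formula:
P(X = 5) = 0.125523

Rounded to 4 decimal places: 0.1255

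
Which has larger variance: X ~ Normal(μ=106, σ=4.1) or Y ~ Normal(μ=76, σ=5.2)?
Y has larger variance (27.0400 > 16.8100)

Compute the variance for each distribution:

X ~ Normal(μ=106, σ=4.1):
Var(X) = 16.8100

Y ~ Normal(μ=76, σ=5.2):
Var(Y) = 27.0400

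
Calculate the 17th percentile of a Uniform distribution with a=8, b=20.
10.0400

We have X ~ Uniform(a=8, b=20).

We want to find x such that P(X ≤ x) = 0.17.

This is the 17th percentile, which means 17% of values fall below this point.

Using the inverse CDF (quantile function):
x = F⁻¹(0.17) = 10.0400

Verification: P(X ≤ 10.0400) = 0.17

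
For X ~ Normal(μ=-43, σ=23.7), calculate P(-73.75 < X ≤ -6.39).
0.841559

We have X ~ Normal(μ=-43, σ=23.7).

To find P(-73.75 < X ≤ -6.39), we use:
P(-73.75 < X ≤ -6.39) = P(X ≤ -6.39) - P(X ≤ -73.75)
                 = F(-6.39) - F(-73.75)
                 = 0.938794 - 0.097235
                 = 0.841559

So there's approximately a 84.2% chance that X falls in this range.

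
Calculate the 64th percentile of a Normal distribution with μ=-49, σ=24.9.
-40.0744

We have X ~ Normal(μ=-49, σ=24.9).

We want to find x such that P(X ≤ x) = 0.64.

This is the 64th percentile, which means 64% of values fall below this point.

Using the inverse CDF (quantile function):
x = F⁻¹(0.64) = -40.0744

Verification: P(X ≤ -40.0744) = 0.64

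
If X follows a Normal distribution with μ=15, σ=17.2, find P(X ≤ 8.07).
0.343508

We have X ~ Normal(μ=15, σ=17.2).

The CDF gives us P(X ≤ k).

Using the CDF:
P(X ≤ 8.07) = 0.343508

This means there's approximately a 34.4% chance that X is at most 8.07.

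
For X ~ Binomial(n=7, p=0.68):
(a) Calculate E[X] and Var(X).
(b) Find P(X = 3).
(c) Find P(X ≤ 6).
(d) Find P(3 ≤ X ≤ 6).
(a) E[X] = 4.7600, Var(X) = 1.5232
(b) P(X = 3) = 0.115397
(c) P(X ≤ 6) = 0.932770
(d) P(3 ≤ X ≤ 6) = 0.894733

We have X ~ Binomial(n=7, p=0.68).

(a) Moments:
E[X] = 4.7600
Var(X) = 1.5232
σ = √Var(X) = 1.2342

(b) Point probability using PMF:
P(X = 3) = 0.115397

(c) Cumulative probability using CDF:
P(X ≤ 6) = F(6) = 0.932770

(d) Range probability:
P(3 ≤ X ≤ 6) = P(X ≤ 6) - P(X ≤ 2)
                   = F(6) - F(2)
                   = 0.932770 - 0.038037
                   = 0.894733

This means approximately 89.5% of outcomes fall in the interval [3, 6].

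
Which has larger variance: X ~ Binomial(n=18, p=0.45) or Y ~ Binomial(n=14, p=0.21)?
X has larger variance (4.4550 > 2.3226)

Compute the variance for each distribution:

X ~ Binomial(n=18, p=0.45):
Var(X) = 4.4550

Y ~ Binomial(n=14, p=0.21):
Var(Y) = 2.3226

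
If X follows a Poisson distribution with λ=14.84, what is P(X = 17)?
0.082866

We have X ~ Poisson(λ=14.84).

For a Poisson distribution, the PMF gives us the probability of each outcome.

Using the PMF formula:
P(X = 17) = 0.082866

Rounded to 4 decimal places: 0.0829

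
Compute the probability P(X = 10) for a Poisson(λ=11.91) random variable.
0.106392

We have X ~ Poisson(λ=11.91).

For a Poisson distribution, the PMF gives us the probability of each outcome.

Using the PMF formula:
P(X = 10) = 0.106392

Rounded to 4 decimal places: 0.1064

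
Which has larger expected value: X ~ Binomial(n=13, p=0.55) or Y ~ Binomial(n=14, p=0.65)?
Y has larger mean (9.1000 > 7.1500)

Compute the expected value for each distribution:

X ~ Binomial(n=13, p=0.55):
E[X] = 7.1500

Y ~ Binomial(n=14, p=0.65):
E[Y] = 9.1000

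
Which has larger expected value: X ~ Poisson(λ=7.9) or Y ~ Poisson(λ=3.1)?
X has larger mean (7.9000 > 3.1000)

Compute the expected value for each distribution:

X ~ Poisson(λ=7.9):
E[X] = 7.9000

Y ~ Poisson(λ=3.1):
E[Y] = 3.1000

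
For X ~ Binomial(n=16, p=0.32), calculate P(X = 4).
0.186543

We have X ~ Binomial(n=16, p=0.32).

For a Binomial distribution, the PMF gives us the probability of each outcome.

Using the PMF formula:
P(X = 4) = 0.186543

Rounded to 4 decimal places: 0.1865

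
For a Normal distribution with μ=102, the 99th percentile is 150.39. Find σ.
σ = 20.8008

For X ~ Normal(μ, σ), the p-th percentile satisfies x = μ + z_p × σ,
where z_p = Φ⁻¹(p) is the standard normal quantile.

Step 1: z_{0.99} = Φ⁻¹(0.99) = 2.3263

Step 2: Solve for σ:
150.39 = 102 + 2.3263 × σ
σ = (150.39 - 102) / 2.3263
σ = 48.39 / 2.3263
σ = 20.8008

Verification: μ + z × σ = 102 + 2.3263 × 20.8008 = 150.39 ✓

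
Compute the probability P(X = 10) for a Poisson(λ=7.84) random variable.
0.095176

We have X ~ Poisson(λ=7.84).

For a Poisson distribution, the PMF gives us the probability of each outcome.

Using the PMF formula:
P(X = 10) = 0.095176

Rounded to 4 decimal places: 0.0952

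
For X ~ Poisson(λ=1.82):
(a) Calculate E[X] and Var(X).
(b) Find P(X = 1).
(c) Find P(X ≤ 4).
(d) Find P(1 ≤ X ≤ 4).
(a) E[X] = 1.8200, Var(X) = 1.8200
(b) P(X = 1) = 0.294887
(c) P(X ≤ 4) = 0.962130
(d) P(1 ≤ X ≤ 4) = 0.800104

We have X ~ Poisson(λ=1.82).

(a) Moments:
E[X] = 1.8200
Var(X) = 1.8200
σ = √Var(X) = 1.3491

(b) Point probability using PMF:
P(X = 1) = 0.294887

(c) Cumulative probability using CDF:
P(X ≤ 4) = F(4) = 0.962130

(d) Range probability:
P(1 ≤ X ≤ 4) = P(X ≤ 4) - P(X ≤ 0)
                   = F(4) - F(0)
                   = 0.962130 - 0.162026
                   = 0.800104

This means approximately 80.0% of outcomes fall in the interval [1, 4].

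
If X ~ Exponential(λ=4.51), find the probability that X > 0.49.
0.109712

We have X ~ Exponential(λ=4.51).

P(X > 0.49) = 1 - P(X ≤ 0.49)
                = 1 - F(0.49)
                = 1 - 0.890288
                = 0.109712

So there's approximately a 11.0% chance that X exceeds 0.49.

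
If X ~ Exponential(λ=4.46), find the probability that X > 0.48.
0.117561

We have X ~ Exponential(λ=4.46).

P(X > 0.48) = 1 - P(X ≤ 0.48)
                = 1 - F(0.48)
                = 1 - 0.882439
                = 0.117561

So there's approximately a 11.8% chance that X exceeds 0.48.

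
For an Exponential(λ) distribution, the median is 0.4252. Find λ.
λ = 1.6302

For X ~ Exponential(λ), the CDF is F(x) = 1 - e^(-λx).
The median m satisfies F(m) = 0.5:
1 - e^(-λm) = 0.5
e^(-λm) = 0.5
λm = ln(2)
m = ln(2) / λ

Given m = 0.4252:
λ = ln(2) / 0.4252 = 0.693147 / 0.4252 = 1.6302

Verification: ln(2) / 1.6302 = 0.4252 ✓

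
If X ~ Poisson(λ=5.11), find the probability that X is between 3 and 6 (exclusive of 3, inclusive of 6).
0.496005

We have X ~ Poisson(λ=5.11).

To find P(3 < X ≤ 6), we use:
P(3 < X ≤ 6) = P(X ≤ 6) - P(X ≤ 3)
                 = F(6) - F(3)
                 = 0.745929 - 0.249923
                 = 0.496005

So there's approximately a 49.6% chance that X falls in this range.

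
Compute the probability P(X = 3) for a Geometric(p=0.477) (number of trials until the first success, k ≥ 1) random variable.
0.130473

We have X ~ Geometric(p=0.477) (number of trials until the first success, k ≥ 1).

For a Geometric distribution, the PMF gives us the probability of each outcome.

Using the PMF formula:
P(X = 3) = 0.130473

Rounded to 4 decimal places: 0.1305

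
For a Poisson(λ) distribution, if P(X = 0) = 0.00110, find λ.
λ = 6.8124

For a Poisson(λ) distribution, the PMF at 0 is:
P(X = 0) = λ^0 e^(-λ) / 0! = e^(-λ)

Given P(X = 0) = 0.00110:
e^(-λ) = 0.00110
-λ = ln(0.00110)
λ = -ln(0.00110) = 6.8124

Verification: e^(-6.8124) = 0.00110 ✓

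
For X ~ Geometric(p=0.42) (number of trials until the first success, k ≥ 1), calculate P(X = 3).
0.141288

We have X ~ Geometric(p=0.42) (number of trials until the first success, k ≥ 1).

For a Geometric distribution, the PMF gives us the probability of each outcome.

Using the PMF formula:
P(X = 3) = 0.141288

Rounded to 4 decimal places: 0.1413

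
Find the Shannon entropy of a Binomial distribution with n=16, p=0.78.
1.9107 nats

We have X ~ Binomial(n=16, p=0.78).

The Shannon entropy measures the uncertainty or information content of the distribution.

For a Binomial distribution with n=16, p=0.78:
H(X) = 1.9107 nats

(In bits, this would be 2.7566 bits.)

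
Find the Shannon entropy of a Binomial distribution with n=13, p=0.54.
2.0042 nats

We have X ~ Binomial(n=13, p=0.54).

The Shannon entropy measures the uncertainty or information content of the distribution.

For a Binomial distribution with n=13, p=0.54:
H(X) = 2.0042 nats

(In bits, this would be 2.8915 bits.)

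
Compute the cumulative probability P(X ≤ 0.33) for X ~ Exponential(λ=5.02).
0.809213

We have X ~ Exponential(λ=5.02).

The CDF gives us P(X ≤ k).

Using the CDF:
P(X ≤ 0.33) = 0.809213

This means there's approximately a 80.9% chance that X is at most 0.33.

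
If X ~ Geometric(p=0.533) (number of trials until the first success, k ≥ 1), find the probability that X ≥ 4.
0.101848

We have X ~ Geometric(p=0.533) (number of trials until the first success, k ≥ 1).

For discrete distributions, P(X ≥ 4) = 1 - P(X ≤ 3).

P(X ≤ 3) = 0.898152
P(X ≥ 4) = 1 - 0.898152 = 0.101848

So there's approximately a 10.2% chance that X is at least 4.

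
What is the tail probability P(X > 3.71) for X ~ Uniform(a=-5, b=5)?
0.129000

We have X ~ Uniform(a=-5, b=5).

P(X > 3.71) = 1 - P(X ≤ 3.71)
                = 1 - F(3.71)
                = 1 - 0.871000
                = 0.129000

So there's approximately a 12.9% chance that X exceeds 3.71.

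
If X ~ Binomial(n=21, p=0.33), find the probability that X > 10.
0.052019

We have X ~ Binomial(n=21, p=0.33).

P(X > 10) = 1 - P(X ≤ 10)
                = 1 - F(10)
                = 1 - 0.947981
                = 0.052019

So there's approximately a 5.2% chance that X exceeds 10.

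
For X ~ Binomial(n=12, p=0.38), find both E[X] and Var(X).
E[X] = 4.5600, Var(X) = 2.8272

We have X ~ Binomial(n=12, p=0.38).

For a Binomial distribution with n=12, p=0.38:

Expected value:
E[X] = 4.5600

Variance:
Var(X) = 2.8272

Standard deviation:
σ = √Var(X) = 1.6814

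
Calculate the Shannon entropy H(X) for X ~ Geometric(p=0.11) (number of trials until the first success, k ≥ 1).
3.1501 nats

We have X ~ Geometric(p=0.11) (number of trials until the first success, k ≥ 1).

The Shannon entropy measures the uncertainty or information content of the distribution.

For a Geometric distribution with p=0.11 (number of trials until the first success, k ≥ 1):
H(X) = 3.1501 nats

(In bits, this would be 4.5447 bits.)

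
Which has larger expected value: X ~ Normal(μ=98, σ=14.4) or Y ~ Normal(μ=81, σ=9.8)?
X has larger mean (98.0000 > 81.0000)

Compute the expected value for each distribution:

X ~ Normal(μ=98, σ=14.4):
E[X] = 98.0000

Y ~ Normal(μ=81, σ=9.8):
E[Y] = 81.0000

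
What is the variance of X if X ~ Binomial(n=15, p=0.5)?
3.7500

We have X ~ Binomial(n=15, p=0.5).

For a Binomial distribution with n=15, p=0.5:
Var(X) = 3.7500

The variance measures the spread of the distribution around the mean.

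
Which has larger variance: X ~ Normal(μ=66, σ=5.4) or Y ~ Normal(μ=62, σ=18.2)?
Y has larger variance (331.2400 > 29.1600)

Compute the variance for each distribution:

X ~ Normal(μ=66, σ=5.4):
Var(X) = 29.1600

Y ~ Normal(μ=62, σ=18.2):
Var(Y) = 331.2400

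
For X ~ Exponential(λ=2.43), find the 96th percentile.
1.3246

We have X ~ Exponential(λ=2.43).

We want to find x such that P(X ≤ x) = 0.96.

This is the 96th percentile, which means 96% of values fall below this point.

Using the inverse CDF (quantile function):
x = F⁻¹(0.96) = 1.3246

Verification: P(X ≤ 1.3246) = 0.96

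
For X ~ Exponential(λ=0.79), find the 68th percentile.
1.4423

We have X ~ Exponential(λ=0.79).

We want to find x such that P(X ≤ x) = 0.68.

This is the 68th percentile, which means 68% of values fall below this point.

Using the inverse CDF (quantile function):
x = F⁻¹(0.68) = 1.4423

Verification: P(X ≤ 1.4423) = 0.68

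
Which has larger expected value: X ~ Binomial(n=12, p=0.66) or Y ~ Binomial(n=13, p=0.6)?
X has larger mean (7.9200 > 7.8000)

Compute the expected value for each distribution:

X ~ Binomial(n=12, p=0.66):
E[X] = 7.9200

Y ~ Binomial(n=13, p=0.6):
E[Y] = 7.8000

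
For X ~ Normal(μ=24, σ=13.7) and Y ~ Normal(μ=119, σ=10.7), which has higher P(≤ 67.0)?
X has higher probability (P(X ≤ 67.0) = 0.9992 > P(Y ≤ 67.0) = 0.0000)

Compute P(≤ 67.0) for each distribution:

X ~ Normal(μ=24, σ=13.7):
P(X ≤ 67.0) = 0.9992

Y ~ Normal(μ=119, σ=10.7):
P(Y ≤ 67.0) = 0.0000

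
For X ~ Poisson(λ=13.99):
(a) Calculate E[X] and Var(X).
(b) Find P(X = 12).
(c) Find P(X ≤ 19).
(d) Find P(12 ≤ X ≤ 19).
(a) E[X] = 13.9900, Var(X) = 13.9900
(b) P(X = 12) = 0.098559
(c) P(X ≤ 19) = 0.923903
(d) P(12 ≤ X ≤ 19) = 0.663018

We have X ~ Poisson(λ=13.99).

(a) Moments:
E[X] = 13.9900
Var(X) = 13.9900
σ = √Var(X) = 3.7403

(b) Point probability using PMF:
P(X = 12) = 0.098559

(c) Cumulative probability using CDF:
P(X ≤ 19) = F(19) = 0.923903

(d) Range probability:
P(12 ≤ X ≤ 19) = P(X ≤ 19) - P(X ≤ 11)
                   = F(19) - F(11)
                   = 0.923903 - 0.260884
                   = 0.663018

This means approximately 66.3% of outcomes fall in the interval [12, 19].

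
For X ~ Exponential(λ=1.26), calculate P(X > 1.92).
0.088993

We have X ~ Exponential(λ=1.26).

P(X > 1.92) = 1 - P(X ≤ 1.92)
                = 1 - F(1.92)
                = 1 - 0.911007
                = 0.088993

So there's approximately a 8.9% chance that X exceeds 1.92.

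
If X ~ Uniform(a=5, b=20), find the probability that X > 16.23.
0.251333

We have X ~ Uniform(a=5, b=20).

P(X > 16.23) = 1 - P(X ≤ 16.23)
                = 1 - F(16.23)
                = 1 - 0.748667
                = 0.251333

So there's approximately a 25.1% chance that X exceeds 16.23.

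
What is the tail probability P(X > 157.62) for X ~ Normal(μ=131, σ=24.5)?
0.138622

We have X ~ Normal(μ=131, σ=24.5).

P(X > 157.62) = 1 - P(X ≤ 157.62)
                = 1 - F(157.62)
                = 1 - 0.861378
                = 0.138622

So there's approximately a 13.9% chance that X exceeds 157.62.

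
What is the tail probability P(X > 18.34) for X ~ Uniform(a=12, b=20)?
0.207500

We have X ~ Uniform(a=12, b=20).

P(X > 18.34) = 1 - P(X ≤ 18.34)
                = 1 - F(18.34)
                = 1 - 0.792500
                = 0.207500

So there's approximately a 20.8% chance that X exceeds 18.34.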